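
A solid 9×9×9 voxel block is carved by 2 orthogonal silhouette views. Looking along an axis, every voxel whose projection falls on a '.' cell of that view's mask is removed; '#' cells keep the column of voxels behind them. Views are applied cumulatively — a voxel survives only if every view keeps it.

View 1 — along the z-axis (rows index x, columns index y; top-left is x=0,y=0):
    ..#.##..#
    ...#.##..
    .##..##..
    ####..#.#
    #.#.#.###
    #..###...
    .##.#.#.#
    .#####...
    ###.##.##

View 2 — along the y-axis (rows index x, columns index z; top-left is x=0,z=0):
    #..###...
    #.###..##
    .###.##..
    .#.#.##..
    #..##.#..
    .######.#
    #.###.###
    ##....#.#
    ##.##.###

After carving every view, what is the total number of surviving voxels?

before carving: 729 voxels (9×9×9)
after view 1 [z-axis, 44 of 81 cells solid] → remaining = 396
after view 2 [y-axis, 48 of 81 cells solid] → remaining = 234

|visual hull| = 234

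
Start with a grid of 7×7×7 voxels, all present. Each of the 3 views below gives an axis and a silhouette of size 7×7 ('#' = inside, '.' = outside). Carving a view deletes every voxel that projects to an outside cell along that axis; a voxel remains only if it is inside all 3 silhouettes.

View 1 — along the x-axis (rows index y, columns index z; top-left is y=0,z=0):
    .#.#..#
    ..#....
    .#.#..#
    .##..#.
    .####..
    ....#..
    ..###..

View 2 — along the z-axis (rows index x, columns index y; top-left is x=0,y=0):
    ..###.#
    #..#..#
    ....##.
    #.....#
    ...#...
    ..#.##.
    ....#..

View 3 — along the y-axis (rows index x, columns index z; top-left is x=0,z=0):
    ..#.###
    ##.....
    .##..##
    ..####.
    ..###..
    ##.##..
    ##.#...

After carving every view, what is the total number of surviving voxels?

|visual hull| = 24

full grid |V| = 343
  1. axis=0 (YZ plane), |mask|=18  ⇒  voxels=126
  2. axis=2 (XY plane), |mask|=16  ⇒  voxels=48
  3. axis=1 (XZ plane), |mask|=24  ⇒  voxels=24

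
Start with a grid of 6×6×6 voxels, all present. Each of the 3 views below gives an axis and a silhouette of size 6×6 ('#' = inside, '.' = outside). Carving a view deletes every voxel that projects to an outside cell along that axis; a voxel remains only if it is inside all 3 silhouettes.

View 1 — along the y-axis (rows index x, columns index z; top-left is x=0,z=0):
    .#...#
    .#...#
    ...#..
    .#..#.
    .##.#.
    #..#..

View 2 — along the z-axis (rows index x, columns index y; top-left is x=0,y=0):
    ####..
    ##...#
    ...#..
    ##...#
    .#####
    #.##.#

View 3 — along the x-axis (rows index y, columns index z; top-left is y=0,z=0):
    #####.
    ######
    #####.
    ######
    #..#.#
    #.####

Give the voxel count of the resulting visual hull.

|visual hull| = 35

before carving: 216 voxels (6×6×6)
after view 1 [y-axis, 12 of 36 cells solid] → remaining = 72
after view 2 [z-axis, 20 of 36 cells solid] → remaining = 44
after view 3 [x-axis, 30 of 36 cells solid] → remaining = 35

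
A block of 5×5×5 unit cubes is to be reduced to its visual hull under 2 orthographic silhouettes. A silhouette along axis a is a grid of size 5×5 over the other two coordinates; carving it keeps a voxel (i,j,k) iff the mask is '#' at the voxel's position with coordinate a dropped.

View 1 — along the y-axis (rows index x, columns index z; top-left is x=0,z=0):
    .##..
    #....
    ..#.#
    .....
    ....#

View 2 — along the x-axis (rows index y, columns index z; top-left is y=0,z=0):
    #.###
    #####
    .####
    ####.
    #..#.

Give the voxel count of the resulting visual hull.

21 voxels

full grid |V| = 125
[1] y-view keeps 6 columns → grid now 30
[2] x-view keeps 19 columns → grid now 21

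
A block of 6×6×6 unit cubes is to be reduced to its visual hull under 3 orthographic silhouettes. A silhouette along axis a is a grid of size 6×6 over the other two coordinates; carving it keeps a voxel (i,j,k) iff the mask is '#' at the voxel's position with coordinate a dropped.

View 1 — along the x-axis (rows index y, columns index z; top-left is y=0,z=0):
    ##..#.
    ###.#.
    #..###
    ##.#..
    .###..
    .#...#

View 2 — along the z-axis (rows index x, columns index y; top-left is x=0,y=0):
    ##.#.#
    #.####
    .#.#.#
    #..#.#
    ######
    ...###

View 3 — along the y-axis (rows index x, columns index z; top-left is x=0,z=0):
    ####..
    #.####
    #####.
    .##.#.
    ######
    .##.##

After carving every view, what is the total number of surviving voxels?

remaining voxels: 56

before carving: 216 voxels (6×6×6)
after view 1 [x-axis, 19 of 36 cells solid] → remaining = 114
after view 2 [z-axis, 24 of 36 cells solid] → remaining = 71
after view 3 [y-axis, 27 of 36 cells solid] → remaining = 56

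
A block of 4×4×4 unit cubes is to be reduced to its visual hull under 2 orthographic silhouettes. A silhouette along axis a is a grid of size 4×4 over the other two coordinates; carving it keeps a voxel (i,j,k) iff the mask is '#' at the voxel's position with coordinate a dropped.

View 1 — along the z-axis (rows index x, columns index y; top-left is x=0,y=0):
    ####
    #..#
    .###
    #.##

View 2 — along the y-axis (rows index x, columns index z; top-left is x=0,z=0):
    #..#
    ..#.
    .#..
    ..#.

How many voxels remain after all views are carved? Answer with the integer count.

initial block: 4^3 = 64
after view 1 [z-axis, 12 of 16 cells solid] → remaining = 48
after view 2 [y-axis, 5 of 16 cells solid] → remaining = 16

16 voxels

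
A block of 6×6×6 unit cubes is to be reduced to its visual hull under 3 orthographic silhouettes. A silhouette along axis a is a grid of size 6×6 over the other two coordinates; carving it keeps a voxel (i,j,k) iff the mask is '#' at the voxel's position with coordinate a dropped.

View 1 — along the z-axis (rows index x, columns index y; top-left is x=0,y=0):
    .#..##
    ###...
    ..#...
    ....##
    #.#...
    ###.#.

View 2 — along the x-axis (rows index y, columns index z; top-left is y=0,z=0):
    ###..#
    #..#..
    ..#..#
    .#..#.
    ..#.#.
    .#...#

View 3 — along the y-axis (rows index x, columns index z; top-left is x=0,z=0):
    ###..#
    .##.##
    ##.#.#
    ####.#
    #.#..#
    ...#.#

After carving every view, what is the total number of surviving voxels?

start: 6×6×6 = 216 voxels
step 1: project along z, AND mask (15/36) → |grid| = 90
step 2: project along x, AND mask (14/36) → |grid| = 36
step 3: project along y, AND mask (22/36) → |grid| = 21

|visual hull| = 21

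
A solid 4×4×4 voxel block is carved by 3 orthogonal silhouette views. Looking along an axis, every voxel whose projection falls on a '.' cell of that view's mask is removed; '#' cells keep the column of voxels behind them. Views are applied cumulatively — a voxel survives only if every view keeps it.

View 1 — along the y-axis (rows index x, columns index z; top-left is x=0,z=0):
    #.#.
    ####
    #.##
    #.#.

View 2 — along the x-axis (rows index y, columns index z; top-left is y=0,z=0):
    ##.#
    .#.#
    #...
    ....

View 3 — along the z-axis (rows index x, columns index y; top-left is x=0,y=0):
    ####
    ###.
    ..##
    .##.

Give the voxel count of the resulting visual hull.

remaining voxels: 10

initial block: 4^3 = 64
after view 1 [y-axis, 11 of 16 cells solid] → remaining = 44
after view 2 [x-axis, 6 of 16 cells solid] → remaining = 14
after view 3 [z-axis, 11 of 16 cells solid] → remaining = 10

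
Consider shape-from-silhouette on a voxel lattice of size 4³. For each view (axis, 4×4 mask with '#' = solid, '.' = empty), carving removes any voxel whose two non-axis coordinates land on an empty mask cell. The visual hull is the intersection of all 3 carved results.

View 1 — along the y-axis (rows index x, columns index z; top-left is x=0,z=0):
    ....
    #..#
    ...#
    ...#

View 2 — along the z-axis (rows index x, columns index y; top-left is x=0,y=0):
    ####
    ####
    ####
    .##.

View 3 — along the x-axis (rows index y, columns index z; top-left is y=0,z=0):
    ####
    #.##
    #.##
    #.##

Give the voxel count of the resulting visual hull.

|visual hull| = 14

full grid |V| = 64
carve view 1 (along y, XZ-mask fill 4/16): 16 voxels remain
carve view 2 (along z, XY-mask fill 14/16): 14 voxels remain
carve view 3 (along x, YZ-mask fill 13/16): 14 voxels remain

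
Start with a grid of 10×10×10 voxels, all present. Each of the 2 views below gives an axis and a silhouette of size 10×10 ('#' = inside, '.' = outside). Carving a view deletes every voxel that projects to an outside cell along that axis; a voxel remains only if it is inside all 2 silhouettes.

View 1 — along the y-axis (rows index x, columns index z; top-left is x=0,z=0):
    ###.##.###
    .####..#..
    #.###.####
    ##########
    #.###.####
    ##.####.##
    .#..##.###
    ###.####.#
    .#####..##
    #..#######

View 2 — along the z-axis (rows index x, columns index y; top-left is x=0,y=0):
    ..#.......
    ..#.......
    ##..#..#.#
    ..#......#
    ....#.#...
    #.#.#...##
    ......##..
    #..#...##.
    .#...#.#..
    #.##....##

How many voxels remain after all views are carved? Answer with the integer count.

234 voxels

initial block: 10^3 = 1000
after view 1 [y-axis, 76 of 100 cells solid] → remaining = 760
after view 2 [z-axis, 30 of 100 cells solid] → remaining = 234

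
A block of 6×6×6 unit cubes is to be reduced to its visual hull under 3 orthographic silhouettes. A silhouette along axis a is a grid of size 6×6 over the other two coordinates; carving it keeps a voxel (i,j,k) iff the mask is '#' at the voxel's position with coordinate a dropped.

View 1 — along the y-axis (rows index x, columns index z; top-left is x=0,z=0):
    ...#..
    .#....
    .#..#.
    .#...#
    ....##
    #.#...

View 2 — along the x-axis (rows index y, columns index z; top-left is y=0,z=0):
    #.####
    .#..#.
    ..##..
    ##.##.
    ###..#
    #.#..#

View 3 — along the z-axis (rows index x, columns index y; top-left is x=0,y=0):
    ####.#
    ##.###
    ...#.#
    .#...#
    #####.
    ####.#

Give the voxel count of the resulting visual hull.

remaining voxels: 21

initial block: 6^3 = 216
carve view 1 (along y, XZ-mask fill 10/36): 60 voxels remain
carve view 2 (along x, YZ-mask fill 20/36): 32 voxels remain
carve view 3 (along z, XY-mask fill 24/36): 21 voxels remain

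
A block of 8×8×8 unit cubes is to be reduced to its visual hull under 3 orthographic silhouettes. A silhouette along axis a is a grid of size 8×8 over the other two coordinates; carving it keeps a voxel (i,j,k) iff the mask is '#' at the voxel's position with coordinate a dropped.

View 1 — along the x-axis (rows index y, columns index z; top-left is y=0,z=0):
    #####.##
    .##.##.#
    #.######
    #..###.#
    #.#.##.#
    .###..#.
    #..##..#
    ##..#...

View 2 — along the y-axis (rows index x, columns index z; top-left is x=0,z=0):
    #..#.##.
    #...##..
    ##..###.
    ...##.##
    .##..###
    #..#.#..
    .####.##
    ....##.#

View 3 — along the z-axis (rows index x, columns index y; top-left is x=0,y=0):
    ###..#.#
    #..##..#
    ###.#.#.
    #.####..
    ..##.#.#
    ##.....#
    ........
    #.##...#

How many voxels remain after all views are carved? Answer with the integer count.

before carving: 512 voxels (8×8×8)
V1 x: intersect with YZ mask (40 set) -- 320 left
V2 y: intersect with XZ mask (33 set) -- 164 left
V3 z: intersect with XY mask (30 set) -- 75 left

75 voxels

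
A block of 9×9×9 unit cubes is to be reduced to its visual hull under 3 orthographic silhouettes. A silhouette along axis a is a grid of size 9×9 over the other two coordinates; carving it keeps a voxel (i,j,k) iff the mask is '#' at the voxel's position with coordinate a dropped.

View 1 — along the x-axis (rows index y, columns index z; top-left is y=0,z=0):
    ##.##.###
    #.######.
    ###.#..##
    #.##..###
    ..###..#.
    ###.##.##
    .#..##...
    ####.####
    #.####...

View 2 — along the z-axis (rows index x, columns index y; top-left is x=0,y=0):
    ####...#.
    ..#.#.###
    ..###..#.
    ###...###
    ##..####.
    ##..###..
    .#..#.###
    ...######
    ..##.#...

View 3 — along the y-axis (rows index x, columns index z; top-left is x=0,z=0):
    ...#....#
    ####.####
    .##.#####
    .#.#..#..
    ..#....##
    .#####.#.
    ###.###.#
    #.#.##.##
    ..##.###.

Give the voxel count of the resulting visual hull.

start: 9×9×9 = 729 voxels
  1. axis=0 (YZ plane), |mask|=53  ⇒  voxels=477
  2. axis=2 (XY plane), |mask|=45  ⇒  voxels=263
  3. axis=1 (XZ plane), |mask|=47  ⇒  voxels=145

145 voxels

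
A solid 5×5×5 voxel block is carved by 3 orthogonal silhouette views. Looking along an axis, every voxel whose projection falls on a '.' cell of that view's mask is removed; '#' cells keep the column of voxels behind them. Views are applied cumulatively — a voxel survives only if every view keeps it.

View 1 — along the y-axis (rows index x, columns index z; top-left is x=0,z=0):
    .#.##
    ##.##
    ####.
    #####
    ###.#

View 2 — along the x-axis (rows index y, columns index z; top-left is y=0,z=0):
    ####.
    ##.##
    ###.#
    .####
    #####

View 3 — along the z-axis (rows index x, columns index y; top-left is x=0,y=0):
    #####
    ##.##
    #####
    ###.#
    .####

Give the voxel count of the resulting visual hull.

voxel count = 75

before carving: 125 voxels (5×5×5)
after view 1 [y-axis, 20 of 25 cells solid] → remaining = 100
after view 2 [x-axis, 21 of 25 cells solid] → remaining = 85
after view 3 [z-axis, 22 of 25 cells solid] → remaining = 75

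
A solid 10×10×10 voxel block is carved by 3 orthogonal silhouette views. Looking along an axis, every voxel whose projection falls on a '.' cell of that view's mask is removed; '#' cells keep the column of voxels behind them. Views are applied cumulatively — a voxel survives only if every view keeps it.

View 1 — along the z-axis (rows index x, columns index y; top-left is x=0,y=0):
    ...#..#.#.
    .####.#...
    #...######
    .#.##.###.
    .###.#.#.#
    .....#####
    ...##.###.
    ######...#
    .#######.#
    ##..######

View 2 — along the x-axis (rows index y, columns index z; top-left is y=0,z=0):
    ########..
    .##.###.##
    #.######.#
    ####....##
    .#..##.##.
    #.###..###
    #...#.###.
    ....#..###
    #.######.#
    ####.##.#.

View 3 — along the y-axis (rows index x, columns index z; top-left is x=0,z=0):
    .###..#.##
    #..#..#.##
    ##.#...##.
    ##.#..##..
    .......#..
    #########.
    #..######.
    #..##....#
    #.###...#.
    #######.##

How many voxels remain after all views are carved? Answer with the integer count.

start: 10×10×10 = 1000 voxels
  1. axis=2 (XY plane), |mask|=60  ⇒  voxels=600
  2. axis=0 (YZ plane), |mask|=65  ⇒  voxels=375
  3. axis=1 (XZ plane), |mask|=56  ⇒  voxels=207

voxel count = 207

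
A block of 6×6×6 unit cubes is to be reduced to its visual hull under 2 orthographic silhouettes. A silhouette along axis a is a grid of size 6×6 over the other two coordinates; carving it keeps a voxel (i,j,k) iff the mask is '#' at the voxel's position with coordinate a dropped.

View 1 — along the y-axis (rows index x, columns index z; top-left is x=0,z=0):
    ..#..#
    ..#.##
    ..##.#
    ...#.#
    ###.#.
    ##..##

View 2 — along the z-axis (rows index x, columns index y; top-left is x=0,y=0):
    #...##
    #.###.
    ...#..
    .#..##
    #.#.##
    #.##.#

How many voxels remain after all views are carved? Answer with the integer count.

full grid |V| = 216
carve view 1 (along y, XZ-mask fill 18/36): 108 voxels remain
carve view 2 (along z, XY-mask fill 19/36): 59 voxels remain

59 voxels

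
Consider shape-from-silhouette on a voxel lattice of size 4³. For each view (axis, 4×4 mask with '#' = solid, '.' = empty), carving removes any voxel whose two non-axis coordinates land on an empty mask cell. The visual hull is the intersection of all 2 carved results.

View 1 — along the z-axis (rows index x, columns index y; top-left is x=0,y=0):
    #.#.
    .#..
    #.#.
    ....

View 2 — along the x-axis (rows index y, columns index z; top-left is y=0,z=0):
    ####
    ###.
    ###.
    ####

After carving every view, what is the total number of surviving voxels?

voxel count = 17

before carving: 64 voxels (4×4×4)
  1. axis=2 (XY plane), |mask|=5  ⇒  voxels=20
  2. axis=0 (YZ plane), |mask|=14  ⇒  voxels=17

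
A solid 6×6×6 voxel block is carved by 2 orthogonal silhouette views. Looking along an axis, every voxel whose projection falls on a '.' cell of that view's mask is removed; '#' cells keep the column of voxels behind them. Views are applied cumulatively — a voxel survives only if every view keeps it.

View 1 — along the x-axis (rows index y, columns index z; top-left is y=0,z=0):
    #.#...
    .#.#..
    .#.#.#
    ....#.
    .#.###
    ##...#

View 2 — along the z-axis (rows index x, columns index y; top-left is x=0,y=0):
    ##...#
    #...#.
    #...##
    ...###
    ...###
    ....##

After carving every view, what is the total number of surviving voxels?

|visual hull| = 45

before carving: 216 voxels (6×6×6)
[1] x-view keeps 15 columns → grid now 90
[2] z-view keeps 16 columns → grid now 45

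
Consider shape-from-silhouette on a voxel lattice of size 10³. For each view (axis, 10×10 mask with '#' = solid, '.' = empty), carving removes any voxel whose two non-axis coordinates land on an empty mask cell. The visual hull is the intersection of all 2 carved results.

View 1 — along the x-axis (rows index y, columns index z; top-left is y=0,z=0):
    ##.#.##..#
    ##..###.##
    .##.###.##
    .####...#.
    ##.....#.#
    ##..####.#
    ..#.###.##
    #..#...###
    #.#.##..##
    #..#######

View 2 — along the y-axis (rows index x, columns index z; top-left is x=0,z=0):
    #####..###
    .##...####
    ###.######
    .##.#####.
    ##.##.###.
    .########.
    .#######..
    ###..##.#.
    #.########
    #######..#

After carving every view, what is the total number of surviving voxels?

start: 10×10×10 = 1000 voxels
after view 1 [x-axis, 61 of 100 cells solid] → remaining = 610
after view 2 [y-axis, 75 of 100 cells solid] → remaining = 448

remaining voxels: 448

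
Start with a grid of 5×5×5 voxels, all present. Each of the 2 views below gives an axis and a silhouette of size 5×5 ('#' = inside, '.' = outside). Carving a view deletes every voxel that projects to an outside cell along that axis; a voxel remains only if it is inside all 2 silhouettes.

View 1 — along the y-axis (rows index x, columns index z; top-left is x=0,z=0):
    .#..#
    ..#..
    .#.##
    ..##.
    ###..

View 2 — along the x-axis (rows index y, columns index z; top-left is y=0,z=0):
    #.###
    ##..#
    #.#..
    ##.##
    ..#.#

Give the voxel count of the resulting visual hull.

remaining voxels: 31

full grid |V| = 125
[1] y-view keeps 11 columns → grid now 55
[2] x-view keeps 15 columns → grid now 31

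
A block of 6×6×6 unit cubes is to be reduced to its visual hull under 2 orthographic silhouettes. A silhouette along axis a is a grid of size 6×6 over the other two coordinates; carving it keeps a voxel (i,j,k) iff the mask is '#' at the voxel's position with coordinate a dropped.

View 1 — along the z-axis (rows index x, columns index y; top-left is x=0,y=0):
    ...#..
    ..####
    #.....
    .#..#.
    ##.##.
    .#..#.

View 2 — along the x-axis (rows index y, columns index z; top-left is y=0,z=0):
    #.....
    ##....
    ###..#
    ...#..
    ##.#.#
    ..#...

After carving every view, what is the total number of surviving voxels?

full grid |V| = 216
V1 z: intersect with XY mask (14 set) -- 84 left
V2 x: intersect with YZ mask (13 set) -- 32 left

|visual hull| = 32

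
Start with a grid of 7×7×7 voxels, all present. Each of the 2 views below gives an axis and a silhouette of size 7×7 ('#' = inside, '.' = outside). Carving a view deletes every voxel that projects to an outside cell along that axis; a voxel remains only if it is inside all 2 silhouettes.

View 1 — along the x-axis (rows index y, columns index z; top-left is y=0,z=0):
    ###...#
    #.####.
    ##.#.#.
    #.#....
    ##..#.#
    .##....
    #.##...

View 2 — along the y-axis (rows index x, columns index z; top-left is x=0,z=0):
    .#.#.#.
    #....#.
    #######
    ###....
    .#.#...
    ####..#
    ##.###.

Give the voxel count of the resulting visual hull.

initial block: 7^3 = 343
[1] x-view keeps 24 columns → grid now 168
[2] y-view keeps 27 columns → grid now 100

remaining voxels: 100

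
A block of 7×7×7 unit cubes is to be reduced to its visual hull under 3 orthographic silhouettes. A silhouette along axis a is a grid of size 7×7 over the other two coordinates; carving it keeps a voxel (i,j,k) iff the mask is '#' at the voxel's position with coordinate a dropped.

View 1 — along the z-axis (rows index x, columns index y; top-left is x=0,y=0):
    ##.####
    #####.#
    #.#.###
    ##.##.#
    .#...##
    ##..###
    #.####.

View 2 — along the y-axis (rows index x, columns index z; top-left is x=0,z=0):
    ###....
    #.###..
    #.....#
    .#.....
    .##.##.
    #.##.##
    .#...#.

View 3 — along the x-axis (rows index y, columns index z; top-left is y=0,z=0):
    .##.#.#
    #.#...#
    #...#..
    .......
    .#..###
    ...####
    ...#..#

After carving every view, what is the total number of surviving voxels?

voxel count = 39

before carving: 343 voxels (7×7×7)
V1 z: intersect with XY mask (35 set) -- 245 left
V2 y: intersect with XZ mask (21 set) -- 104 left
V3 x: intersect with YZ mask (19 set) -- 39 left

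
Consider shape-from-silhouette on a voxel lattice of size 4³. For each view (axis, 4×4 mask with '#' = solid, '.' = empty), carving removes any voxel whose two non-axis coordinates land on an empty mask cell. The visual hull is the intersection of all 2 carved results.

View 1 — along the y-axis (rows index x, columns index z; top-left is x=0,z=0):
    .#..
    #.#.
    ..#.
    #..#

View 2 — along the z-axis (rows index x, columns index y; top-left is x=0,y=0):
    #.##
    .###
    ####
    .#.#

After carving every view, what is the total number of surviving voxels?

17 voxels

initial block: 4^3 = 64
  1. axis=1 (XZ plane), |mask|=6  ⇒  voxels=24
  2. axis=2 (XY plane), |mask|=12  ⇒  voxels=17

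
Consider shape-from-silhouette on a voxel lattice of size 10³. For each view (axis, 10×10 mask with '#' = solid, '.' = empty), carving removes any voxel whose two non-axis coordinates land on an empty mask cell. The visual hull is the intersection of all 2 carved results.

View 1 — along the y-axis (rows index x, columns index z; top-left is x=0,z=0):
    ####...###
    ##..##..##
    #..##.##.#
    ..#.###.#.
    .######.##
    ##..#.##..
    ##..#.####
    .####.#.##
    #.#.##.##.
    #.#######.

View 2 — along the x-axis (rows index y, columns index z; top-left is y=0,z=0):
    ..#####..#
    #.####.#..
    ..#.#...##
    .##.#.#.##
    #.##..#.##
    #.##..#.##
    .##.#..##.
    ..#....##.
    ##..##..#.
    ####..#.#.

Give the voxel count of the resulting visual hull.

initial block: 10^3 = 1000
step 1: project along y, AND mask (65/100) → |grid| = 650
step 2: project along x, AND mask (53/100) → |grid| = 354

voxel count = 354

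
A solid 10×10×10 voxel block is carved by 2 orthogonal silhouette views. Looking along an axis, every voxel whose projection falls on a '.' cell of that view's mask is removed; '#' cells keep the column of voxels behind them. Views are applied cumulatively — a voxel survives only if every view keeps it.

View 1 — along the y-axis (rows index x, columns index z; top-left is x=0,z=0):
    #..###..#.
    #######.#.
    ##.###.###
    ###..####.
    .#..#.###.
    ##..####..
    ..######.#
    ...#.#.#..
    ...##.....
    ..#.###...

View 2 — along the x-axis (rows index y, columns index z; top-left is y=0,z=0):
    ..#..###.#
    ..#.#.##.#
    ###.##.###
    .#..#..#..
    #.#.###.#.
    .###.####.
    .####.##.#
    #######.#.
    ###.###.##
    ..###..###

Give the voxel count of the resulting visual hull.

start: 10×10×10 = 1000 voxels
V1 y: intersect with XZ mask (55 set) -- 550 left
V2 x: intersect with YZ mask (63 set) -- 348 left

348 voxels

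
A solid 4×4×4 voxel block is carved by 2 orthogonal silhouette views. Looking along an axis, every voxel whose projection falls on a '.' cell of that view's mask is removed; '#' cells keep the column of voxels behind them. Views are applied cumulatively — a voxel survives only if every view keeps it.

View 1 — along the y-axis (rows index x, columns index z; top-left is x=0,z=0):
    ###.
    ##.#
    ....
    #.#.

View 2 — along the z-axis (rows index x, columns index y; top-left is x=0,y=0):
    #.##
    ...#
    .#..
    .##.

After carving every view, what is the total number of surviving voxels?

full grid |V| = 64
step 1: project along y, AND mask (8/16) → |grid| = 32
step 2: project along z, AND mask (7/16) → |grid| = 16

|visual hull| = 16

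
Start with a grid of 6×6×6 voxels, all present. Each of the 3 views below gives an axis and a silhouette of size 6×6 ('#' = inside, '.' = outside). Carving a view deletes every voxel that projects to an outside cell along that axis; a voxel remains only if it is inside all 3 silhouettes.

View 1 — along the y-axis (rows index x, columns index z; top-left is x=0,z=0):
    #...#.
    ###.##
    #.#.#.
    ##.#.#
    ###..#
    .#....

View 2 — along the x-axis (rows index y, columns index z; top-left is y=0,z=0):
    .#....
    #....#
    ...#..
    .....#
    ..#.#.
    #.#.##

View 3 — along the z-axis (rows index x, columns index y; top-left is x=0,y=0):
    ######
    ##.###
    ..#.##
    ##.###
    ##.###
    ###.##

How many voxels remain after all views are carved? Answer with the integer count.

34 voxels

start: 6×6×6 = 216 voxels
V1 y: intersect with XZ mask (19 set) -- 114 left
V2 x: intersect with YZ mask (11 set) -- 36 left
V3 z: intersect with XY mask (29 set) -- 34 left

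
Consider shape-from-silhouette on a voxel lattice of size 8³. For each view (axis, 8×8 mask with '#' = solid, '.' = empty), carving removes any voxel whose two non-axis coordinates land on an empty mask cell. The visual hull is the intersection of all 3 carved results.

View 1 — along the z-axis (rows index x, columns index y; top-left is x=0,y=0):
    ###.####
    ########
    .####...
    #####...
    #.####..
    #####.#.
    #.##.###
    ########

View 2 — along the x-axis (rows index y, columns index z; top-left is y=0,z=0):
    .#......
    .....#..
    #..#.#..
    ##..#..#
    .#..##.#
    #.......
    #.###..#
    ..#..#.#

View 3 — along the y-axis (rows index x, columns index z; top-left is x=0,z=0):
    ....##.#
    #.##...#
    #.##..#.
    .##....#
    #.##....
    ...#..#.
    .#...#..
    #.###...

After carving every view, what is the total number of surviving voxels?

50 voxels

before carving: 512 voxels (8×8×8)
V1 z: intersect with XY mask (49 set) -- 392 left
V2 x: intersect with YZ mask (22 set) -- 135 left
V3 y: intersect with XZ mask (25 set) -- 50 left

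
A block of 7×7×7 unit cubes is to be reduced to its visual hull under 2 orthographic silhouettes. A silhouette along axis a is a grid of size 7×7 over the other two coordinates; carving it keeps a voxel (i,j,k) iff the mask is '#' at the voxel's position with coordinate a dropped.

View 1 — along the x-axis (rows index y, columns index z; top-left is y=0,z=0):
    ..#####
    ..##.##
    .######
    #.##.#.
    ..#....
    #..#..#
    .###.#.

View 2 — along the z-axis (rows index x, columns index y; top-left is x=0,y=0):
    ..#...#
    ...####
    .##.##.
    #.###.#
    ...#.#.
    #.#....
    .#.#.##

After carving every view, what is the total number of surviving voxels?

full grid |V| = 343
after view 1 [x-axis, 27 of 49 cells solid] → remaining = 189
after view 2 [z-axis, 23 of 49 cells solid] → remaining = 89

remaining voxels: 89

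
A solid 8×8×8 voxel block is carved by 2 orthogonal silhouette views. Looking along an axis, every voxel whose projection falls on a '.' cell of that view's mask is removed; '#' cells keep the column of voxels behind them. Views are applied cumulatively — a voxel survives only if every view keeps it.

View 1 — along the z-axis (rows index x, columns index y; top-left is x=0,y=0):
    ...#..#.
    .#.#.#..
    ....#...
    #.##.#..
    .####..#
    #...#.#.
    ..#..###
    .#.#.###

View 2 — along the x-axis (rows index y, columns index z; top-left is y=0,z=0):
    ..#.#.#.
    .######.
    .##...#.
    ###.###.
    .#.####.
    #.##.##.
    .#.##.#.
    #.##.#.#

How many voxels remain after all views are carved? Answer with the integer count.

remaining voxels: 129

initial block: 8^3 = 512
  1. axis=2 (XY plane), |mask|=27  ⇒  voxels=216
  2. axis=0 (YZ plane), |mask|=37  ⇒  voxels=129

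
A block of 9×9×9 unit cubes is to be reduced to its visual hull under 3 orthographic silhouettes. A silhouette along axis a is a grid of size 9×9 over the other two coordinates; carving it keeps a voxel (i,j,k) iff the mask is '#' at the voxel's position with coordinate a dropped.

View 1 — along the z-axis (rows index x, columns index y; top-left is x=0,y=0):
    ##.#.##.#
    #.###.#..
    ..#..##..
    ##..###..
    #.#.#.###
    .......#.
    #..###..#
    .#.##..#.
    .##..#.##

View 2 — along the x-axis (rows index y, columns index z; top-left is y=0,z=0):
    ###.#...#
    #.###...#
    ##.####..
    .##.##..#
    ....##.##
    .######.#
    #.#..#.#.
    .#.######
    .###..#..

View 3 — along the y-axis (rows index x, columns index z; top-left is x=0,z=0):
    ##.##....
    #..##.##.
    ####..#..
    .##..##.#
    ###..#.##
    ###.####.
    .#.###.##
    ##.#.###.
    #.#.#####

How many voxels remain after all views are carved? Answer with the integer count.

full grid |V| = 729
carve view 1 (along z, XY-mask fill 40/81): 360 voxels remain
carve view 2 (along x, YZ-mask fill 47/81): 208 voxels remain
carve view 3 (along y, XZ-mask fill 51/81): 123 voxels remain

123 voxels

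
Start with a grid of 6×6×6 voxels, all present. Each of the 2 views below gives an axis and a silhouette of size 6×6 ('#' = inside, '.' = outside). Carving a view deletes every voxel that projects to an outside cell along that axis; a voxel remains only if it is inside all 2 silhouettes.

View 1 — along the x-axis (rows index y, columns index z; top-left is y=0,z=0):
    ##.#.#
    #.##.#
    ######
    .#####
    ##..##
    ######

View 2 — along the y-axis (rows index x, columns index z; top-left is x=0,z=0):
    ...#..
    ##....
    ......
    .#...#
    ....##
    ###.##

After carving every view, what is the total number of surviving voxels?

full grid |V| = 216
step 1: project along x, AND mask (29/36) → |grid| = 174
step 2: project along y, AND mask (12/36) → |grid| = 60

remaining voxels: 60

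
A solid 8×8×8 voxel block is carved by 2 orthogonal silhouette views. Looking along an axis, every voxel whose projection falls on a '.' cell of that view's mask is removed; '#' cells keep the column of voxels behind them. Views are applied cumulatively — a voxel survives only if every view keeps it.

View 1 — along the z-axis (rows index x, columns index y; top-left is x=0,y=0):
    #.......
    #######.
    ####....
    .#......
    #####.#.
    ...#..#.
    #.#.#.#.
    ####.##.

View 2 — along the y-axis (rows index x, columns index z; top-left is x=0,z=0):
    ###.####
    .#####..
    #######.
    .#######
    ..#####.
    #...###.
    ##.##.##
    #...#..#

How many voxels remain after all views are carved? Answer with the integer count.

voxel count = 157

before carving: 512 voxels (8×8×8)
after view 1 [z-axis, 31 of 64 cells solid] → remaining = 248
after view 2 [y-axis, 44 of 64 cells solid] → remaining = 157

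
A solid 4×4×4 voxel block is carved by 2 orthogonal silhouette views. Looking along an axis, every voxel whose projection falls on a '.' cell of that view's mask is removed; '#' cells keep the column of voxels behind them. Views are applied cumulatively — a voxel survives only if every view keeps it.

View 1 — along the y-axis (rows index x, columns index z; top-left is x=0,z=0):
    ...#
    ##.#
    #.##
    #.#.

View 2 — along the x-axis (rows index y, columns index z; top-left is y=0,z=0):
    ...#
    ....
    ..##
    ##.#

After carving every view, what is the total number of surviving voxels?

full grid |V| = 64
V1 y: intersect with XZ mask (9 set) -- 36 left
V2 x: intersect with YZ mask (6 set) -- 15 left

remaining voxels: 15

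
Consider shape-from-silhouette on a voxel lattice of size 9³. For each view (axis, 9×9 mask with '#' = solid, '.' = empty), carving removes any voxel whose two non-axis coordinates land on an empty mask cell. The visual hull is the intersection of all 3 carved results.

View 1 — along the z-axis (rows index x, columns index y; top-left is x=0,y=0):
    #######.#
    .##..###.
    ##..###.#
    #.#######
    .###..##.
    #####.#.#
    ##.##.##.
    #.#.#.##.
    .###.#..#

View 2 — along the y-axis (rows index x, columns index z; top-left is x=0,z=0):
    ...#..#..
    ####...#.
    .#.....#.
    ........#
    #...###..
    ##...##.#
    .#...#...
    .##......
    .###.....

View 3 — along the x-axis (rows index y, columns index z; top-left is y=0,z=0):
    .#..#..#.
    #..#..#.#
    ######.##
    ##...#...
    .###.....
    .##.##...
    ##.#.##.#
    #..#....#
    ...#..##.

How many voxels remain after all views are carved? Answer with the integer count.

initial block: 9^3 = 729
after view 1 [z-axis, 55 of 81 cells solid] → remaining = 495
after view 2 [y-axis, 26 of 81 cells solid] → remaining = 153
after view 3 [x-axis, 37 of 81 cells solid] → remaining = 80

|visual hull| = 80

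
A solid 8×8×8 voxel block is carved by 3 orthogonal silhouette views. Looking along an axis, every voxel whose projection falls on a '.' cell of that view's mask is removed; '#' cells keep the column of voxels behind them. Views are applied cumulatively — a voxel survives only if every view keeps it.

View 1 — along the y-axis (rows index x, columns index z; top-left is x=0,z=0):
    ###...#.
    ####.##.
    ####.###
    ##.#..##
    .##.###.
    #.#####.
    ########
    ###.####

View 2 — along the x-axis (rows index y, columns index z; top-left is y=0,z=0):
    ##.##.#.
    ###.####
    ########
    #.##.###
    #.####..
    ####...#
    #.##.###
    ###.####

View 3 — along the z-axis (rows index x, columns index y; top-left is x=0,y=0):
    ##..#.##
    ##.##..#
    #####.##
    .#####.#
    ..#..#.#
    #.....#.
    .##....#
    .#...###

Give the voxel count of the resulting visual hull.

full grid |V| = 512
[1] y-view keeps 48 columns → grid now 384
[2] x-view keeps 49 columns → grid now 298
[3] z-view keeps 35 columns → grid now 167

|visual hull| = 167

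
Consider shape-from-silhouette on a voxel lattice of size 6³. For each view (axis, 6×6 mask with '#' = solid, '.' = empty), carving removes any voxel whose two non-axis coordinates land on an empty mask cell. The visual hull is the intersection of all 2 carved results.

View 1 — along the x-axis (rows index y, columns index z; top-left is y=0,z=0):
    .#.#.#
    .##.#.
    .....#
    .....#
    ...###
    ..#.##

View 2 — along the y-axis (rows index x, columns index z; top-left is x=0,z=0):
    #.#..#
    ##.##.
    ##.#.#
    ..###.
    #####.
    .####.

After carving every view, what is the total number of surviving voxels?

full grid |V| = 216
carve view 1 (along x, YZ-mask fill 14/36): 84 voxels remain
carve view 2 (along y, XZ-mask fill 23/36): 48 voxels remain

48 voxels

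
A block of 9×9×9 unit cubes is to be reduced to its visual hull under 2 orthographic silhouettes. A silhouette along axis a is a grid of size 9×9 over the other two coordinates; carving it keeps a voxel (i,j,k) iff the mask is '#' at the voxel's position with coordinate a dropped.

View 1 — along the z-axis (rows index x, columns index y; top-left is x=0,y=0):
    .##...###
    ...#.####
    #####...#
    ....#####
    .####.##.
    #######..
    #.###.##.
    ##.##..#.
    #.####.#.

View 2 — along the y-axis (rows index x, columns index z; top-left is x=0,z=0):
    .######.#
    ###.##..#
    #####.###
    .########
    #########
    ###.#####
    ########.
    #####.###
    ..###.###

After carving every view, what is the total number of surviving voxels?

voxel count = 387

initial block: 9^3 = 729
[1] z-view keeps 51 columns → grid now 459
[2] y-view keeps 68 columns → grid now 387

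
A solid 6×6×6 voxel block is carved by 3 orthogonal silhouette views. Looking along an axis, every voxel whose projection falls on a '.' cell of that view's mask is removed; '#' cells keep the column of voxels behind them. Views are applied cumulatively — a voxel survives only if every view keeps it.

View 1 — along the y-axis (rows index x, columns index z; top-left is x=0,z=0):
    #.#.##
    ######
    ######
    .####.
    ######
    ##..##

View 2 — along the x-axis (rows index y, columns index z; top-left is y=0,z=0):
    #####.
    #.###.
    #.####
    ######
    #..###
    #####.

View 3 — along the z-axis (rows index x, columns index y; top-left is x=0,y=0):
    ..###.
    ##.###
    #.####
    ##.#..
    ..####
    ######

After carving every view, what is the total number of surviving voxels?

voxel count = 109

initial block: 6^3 = 216
  1. axis=1 (XZ plane), |mask|=30  ⇒  voxels=180
  2. axis=0 (YZ plane), |mask|=29  ⇒  voxels=145
  3. axis=2 (XY plane), |mask|=26  ⇒  voxels=109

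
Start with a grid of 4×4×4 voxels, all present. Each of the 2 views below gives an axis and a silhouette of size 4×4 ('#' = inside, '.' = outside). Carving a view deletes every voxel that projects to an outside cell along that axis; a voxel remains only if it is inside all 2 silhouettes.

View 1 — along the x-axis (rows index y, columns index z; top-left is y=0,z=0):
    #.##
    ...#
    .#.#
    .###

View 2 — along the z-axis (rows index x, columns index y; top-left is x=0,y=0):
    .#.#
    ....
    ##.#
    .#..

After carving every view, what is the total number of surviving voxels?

remaining voxels: 12

before carving: 64 voxels (4×4×4)
step 1: project along x, AND mask (9/16) → |grid| = 36
step 2: project along z, AND mask (6/16) → |grid| = 12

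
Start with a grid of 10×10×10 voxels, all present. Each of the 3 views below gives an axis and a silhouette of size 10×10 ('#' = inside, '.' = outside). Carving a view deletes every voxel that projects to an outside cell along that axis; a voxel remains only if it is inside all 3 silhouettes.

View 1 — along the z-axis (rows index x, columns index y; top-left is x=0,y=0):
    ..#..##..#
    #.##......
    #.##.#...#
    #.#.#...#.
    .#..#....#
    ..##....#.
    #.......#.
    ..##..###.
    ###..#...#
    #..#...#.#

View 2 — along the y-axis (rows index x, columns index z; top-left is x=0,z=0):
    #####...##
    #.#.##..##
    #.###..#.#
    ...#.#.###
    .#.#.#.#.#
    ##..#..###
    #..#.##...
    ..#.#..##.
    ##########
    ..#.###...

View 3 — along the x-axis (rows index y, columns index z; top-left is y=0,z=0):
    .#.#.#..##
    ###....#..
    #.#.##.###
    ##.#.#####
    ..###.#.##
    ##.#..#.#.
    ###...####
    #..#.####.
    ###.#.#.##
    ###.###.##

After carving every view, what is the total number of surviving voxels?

|visual hull| = 141

initial block: 10^3 = 1000
  1. axis=2 (XY plane), |mask|=38  ⇒  voxels=380
  2. axis=1 (XZ plane), |mask|=57  ⇒  voxels=223
  3. axis=0 (YZ plane), |mask|=63  ⇒  voxels=141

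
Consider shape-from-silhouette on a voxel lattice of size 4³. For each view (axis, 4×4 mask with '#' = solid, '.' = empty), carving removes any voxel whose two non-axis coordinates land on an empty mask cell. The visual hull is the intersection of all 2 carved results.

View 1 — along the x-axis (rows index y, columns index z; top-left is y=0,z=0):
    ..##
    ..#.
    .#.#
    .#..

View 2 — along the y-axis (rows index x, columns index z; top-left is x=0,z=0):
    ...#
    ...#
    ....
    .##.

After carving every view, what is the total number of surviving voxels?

8 voxels

start: 4×4×4 = 64 voxels
[1] x-view keeps 6 columns → grid now 24
[2] y-view keeps 4 columns → grid now 8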